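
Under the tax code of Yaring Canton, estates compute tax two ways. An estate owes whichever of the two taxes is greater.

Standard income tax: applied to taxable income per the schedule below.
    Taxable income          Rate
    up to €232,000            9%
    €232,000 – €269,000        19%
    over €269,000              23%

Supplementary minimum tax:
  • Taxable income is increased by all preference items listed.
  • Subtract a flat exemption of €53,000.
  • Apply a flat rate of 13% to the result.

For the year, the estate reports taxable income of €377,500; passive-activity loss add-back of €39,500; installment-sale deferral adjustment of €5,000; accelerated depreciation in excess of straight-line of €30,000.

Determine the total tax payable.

Supplementary minimum tax:
  Adjusted income: €377,500 + €39,500 + €5,000 + €30,000 = €452,000
  Less exemption €53,000 → base €399,000
  €399,000 × 13% = €51,870

Standard income tax:
  €232,000 × 9% = €20,880
  €37,000 × 19% = €7,030
  €108,500 × 23% = €24,955
  → €52,865

€52,865 > €51,870, so the standard income tax governs.

€52,865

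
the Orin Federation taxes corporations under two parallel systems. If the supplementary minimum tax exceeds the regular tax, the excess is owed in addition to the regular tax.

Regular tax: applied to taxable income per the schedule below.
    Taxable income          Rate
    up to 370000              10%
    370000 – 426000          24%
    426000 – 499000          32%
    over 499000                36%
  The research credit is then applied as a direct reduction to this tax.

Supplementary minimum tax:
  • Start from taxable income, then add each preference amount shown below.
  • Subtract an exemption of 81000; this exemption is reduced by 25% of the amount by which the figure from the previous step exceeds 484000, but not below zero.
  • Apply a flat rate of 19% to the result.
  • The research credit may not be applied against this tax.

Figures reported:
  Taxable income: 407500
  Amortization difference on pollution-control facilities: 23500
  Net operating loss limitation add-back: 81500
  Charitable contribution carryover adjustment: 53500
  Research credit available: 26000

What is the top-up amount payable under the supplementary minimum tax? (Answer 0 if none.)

Supplementary minimum tax:
  Adjusted income: 407500 + 23500 + 81500 + 53500 = 566000
  Exemption: 81000 − 25% × (566000 − 484000) = 81000 − 20500 = 60500
  Base: 566000 − 60500 = 505500
  505500 × 19% = 96045

Regular tax:
  370000 × 10% = 37000
  37500 × 24% = 9000
  → 46000
  Less research credit 26000 → 20000

Excess of supplementary minimum tax over regular tax: 96045 − 20000 = 76045.

76045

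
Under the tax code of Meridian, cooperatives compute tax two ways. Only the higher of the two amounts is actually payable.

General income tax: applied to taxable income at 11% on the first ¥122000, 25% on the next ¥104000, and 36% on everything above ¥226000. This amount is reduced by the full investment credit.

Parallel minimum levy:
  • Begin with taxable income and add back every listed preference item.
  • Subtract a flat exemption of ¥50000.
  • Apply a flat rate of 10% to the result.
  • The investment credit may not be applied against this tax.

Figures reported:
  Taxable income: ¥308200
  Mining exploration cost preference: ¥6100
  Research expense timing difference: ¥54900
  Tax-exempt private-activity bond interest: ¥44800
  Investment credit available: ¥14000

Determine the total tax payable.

¥55012

Parallel minimum levy:
  Adjusted income: ¥308200 + ¥6100 + ¥54900 + ¥44800 = ¥414000
  Less exemption ¥50000 → base ¥364000
  ¥364000 × 10% = ¥36400

General income tax:
  ¥122000 × 11% = ¥13420
  ¥104000 × 25% = ¥26000
  ¥82200 × 36% = ¥29592
  → ¥69012
  Less investment credit ¥14000 → ¥55012

¥55012 > ¥36400, so the general income tax governs.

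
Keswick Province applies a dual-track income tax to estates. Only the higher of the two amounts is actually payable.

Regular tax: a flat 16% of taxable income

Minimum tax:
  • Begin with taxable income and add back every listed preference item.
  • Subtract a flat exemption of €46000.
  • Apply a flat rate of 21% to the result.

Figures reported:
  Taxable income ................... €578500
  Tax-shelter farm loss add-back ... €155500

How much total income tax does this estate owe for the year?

Regular tax:
  €578500 × 16% = €92560

Minimum tax:
  Adjusted income: €578500 + €155500 = €734000
  Less exemption €46000 → base €688000
  €688000 × 21% = €144480

€144480 > €92560, so the minimum tax is the binding amount.

€144480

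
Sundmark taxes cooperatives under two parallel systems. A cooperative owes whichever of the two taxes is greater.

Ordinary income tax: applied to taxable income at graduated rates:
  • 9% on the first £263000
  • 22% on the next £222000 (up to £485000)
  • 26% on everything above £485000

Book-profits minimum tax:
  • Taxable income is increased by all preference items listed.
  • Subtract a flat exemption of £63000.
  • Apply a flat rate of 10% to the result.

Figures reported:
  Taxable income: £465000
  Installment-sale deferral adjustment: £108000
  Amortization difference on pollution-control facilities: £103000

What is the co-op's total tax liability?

Book-profits minimum tax:
  Adjusted income: £465000 + £108000 + £103000 = £676000
  Less exemption £63000 → base £613000
  £613000 × 10% = £61300

Ordinary income tax:
  £263000 × 9% = £23670
  £202000 × 22% = £44440
  → £68110

£68110 > £61300, so the ordinary income tax governs.

£68110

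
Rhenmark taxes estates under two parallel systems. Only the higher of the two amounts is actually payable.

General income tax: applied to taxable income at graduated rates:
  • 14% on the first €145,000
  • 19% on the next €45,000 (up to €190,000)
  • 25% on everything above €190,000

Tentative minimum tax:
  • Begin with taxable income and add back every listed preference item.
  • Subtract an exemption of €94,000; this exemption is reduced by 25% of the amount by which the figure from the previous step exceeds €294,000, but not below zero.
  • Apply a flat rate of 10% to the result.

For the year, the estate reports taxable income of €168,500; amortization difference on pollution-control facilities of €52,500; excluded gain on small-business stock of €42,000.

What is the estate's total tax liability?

General income tax:
  €145,000 × 14% = €20,300
  €23,500 × 19% = €4,465
  → €24,765

Tentative minimum tax:
  Adjusted income: €168,500 + €52,500 + €42,000 = €263,000
  Exemption: €263,000 ≤ €294,000, so full €94,000 applies
  Base: €263,000 − €94,000 = €169,000
  €169,000 × 10% = €16,900

€24,765 > €16,900, so the general income tax governs.

€24,765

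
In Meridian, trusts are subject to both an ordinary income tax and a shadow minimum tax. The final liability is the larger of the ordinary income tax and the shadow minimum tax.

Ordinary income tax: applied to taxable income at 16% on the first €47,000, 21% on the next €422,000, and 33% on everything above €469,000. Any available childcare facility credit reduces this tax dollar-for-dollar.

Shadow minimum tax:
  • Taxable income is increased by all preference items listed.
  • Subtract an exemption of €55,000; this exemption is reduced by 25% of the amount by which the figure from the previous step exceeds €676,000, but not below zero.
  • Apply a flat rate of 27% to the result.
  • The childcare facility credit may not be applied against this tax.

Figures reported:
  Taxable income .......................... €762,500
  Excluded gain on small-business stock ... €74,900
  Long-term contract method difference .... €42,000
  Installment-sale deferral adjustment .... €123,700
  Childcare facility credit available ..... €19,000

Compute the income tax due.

Ordinary income tax:
  €47,000 × 16% = €7,520
  €422,000 × 21% = €88,620
  €293,500 × 33% = €96,855
  → €192,995
  Less childcare facility credit €19,000 → €173,995

Shadow minimum tax:
  Adjusted income: €762,500 + €74,900 + €42,000 + €123,700 = €1,003,100
  Exemption: 25% × (€1,003,100 − €676,000) = €81,775 ≥ €55,000, so the exemption is fully phased out
  Base: €1,003,100 − €0 = €1,003,100
  €1,003,100 × 27% = €270,837

€270,837 > €173,995, so the shadow minimum tax is the binding amount.

€270,837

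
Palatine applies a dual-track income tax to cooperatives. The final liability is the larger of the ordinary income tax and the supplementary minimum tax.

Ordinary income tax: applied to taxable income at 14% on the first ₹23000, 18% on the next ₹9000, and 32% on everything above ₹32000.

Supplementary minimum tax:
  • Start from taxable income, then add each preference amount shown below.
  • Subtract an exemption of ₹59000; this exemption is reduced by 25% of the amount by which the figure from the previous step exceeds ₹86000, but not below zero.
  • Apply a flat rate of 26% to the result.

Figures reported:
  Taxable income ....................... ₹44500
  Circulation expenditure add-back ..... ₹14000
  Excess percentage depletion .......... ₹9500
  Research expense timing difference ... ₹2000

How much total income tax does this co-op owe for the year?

Ordinary income tax:
  ₹23000 × 14% = ₹3220
  ₹9000 × 18% = ₹1620
  ₹12500 × 32% = ₹4000
  → ₹8840

Supplementary minimum tax:
  Adjusted income: ₹44500 + ₹14000 + ₹9500 + ₹2000 = ₹70000
  Exemption: ₹70000 ≤ ₹86000, so full ₹59000 applies
  Base: ₹70000 − ₹59000 = ₹11000
  ₹11000 × 26% = ₹2860

₹8840 > ₹2860, so the ordinary income tax governs.

₹8840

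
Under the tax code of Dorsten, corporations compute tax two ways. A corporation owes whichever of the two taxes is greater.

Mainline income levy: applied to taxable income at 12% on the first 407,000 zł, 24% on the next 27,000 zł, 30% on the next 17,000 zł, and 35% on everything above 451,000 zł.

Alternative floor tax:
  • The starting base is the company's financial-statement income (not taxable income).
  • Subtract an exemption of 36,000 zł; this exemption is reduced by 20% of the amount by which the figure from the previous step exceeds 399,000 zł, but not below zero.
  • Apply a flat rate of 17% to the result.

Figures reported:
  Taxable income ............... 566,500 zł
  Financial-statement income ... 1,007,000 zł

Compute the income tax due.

171,190 zł

Mainline income levy:
  407,000 zł × 12% = 48,840 zł
  27,000 zł × 24% = 6,480 zł
  17,000 zł × 30% = 5,100 zł
  115,500 zł × 35% = 40,425 zł
  → 100,845 zł

Alternative floor tax:
  Base (financial-statement income): 1,007,000 zł
  Exemption: 20% × (1,007,000 zł − 399,000 zł) = 121,600 zł ≥ 36,000 zł, so the exemption is fully phased out
  Base: 1,007,000 zł − 0 zł = 1,007,000 zł
  1,007,000 zł × 17% = 171,190 zł

171,190 zł > 100,845 zł, so the alternative floor tax is the binding amount.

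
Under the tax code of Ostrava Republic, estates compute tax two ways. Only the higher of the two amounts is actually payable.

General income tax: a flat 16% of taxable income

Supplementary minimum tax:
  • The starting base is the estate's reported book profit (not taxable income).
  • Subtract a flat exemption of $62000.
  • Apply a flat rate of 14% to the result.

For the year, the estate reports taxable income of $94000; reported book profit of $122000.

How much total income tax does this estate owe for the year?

Supplementary minimum tax:
  Base (reported book profit): $122000
  Less exemption $62000 → base $60000
  $60000 × 14% = $8400

General income tax:
  $94000 × 16% = $15040

$15040 > $8400, so the general income tax governs.

$15040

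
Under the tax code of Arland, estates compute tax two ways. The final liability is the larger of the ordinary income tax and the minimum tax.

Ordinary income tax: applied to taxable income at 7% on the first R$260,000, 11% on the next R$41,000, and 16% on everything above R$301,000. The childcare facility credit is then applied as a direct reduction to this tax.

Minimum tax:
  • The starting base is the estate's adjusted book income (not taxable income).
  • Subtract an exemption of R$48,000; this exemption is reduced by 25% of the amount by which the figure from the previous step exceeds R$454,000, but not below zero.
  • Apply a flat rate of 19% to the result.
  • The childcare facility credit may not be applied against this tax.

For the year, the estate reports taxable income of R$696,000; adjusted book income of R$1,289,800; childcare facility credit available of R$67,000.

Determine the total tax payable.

R$245,062

Minimum tax:
  Base (adjusted book income): R$1,289,800
  Exemption: 25% × (R$1,289,800 − R$454,000) = R$208,950 ≥ R$48,000, so the exemption is fully phased out
  Base: R$1,289,800 − R$0 = R$1,289,800
  R$1,289,800 × 19% = R$245,062

Ordinary income tax:
  R$260,000 × 7% = R$18,200
  R$41,000 × 11% = R$4,510
  R$395,000 × 16% = R$63,200
  → R$85,910
  Less childcare facility credit R$67,000 → R$18,910

R$245,062 > R$18,910, so the minimum tax is the binding amount.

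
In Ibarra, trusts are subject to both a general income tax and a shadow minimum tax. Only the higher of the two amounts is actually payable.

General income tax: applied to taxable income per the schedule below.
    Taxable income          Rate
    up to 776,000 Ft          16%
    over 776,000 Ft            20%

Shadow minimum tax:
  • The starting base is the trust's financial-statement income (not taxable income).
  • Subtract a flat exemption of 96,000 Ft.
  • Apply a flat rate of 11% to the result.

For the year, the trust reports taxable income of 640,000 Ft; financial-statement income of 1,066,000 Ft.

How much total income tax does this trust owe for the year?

106,700 Ft

General income tax:
  640,000 Ft × 16% = 102,400 Ft

Shadow minimum tax:
  Base (financial-statement income): 1,066,000 Ft
  Less exemption 96,000 Ft → base 970,000 Ft
  970,000 Ft × 11% = 106,700 Ft

106,700 Ft > 102,400 Ft, so the shadow minimum tax is the binding amount.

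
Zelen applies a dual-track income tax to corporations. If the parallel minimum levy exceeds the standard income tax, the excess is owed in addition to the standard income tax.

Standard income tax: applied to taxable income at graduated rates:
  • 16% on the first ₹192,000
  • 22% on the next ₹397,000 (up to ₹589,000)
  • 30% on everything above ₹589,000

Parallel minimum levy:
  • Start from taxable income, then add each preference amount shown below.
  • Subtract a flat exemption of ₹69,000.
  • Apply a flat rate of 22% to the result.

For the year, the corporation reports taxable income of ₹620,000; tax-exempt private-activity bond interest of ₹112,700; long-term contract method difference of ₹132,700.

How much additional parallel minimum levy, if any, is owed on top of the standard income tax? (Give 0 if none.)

₹47,848

Standard income tax:
  ₹192,000 × 16% = ₹30,720
  ₹397,000 × 22% = ₹87,340
  ₹31,000 × 30% = ₹9,300
  → ₹127,360

Parallel minimum levy:
  Adjusted income: ₹620,000 + ₹112,700 + ₹132,700 = ₹865,400
  Less exemption ₹69,000 → base ₹796,400
  ₹796,400 × 22% = ₹175,208

Excess of parallel minimum levy over standard income tax: ₹175,208 − ₹127,360 = ₹47,848.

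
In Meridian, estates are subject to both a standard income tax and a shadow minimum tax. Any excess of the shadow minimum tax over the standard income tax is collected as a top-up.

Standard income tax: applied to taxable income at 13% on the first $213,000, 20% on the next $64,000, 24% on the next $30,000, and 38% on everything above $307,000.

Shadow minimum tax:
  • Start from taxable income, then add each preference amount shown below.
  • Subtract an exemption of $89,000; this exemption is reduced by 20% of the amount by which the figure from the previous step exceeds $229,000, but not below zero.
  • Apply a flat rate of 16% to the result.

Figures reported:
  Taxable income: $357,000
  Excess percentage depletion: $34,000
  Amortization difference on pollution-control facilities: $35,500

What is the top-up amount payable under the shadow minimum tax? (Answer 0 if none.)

Standard income tax:
  $213,000 × 13% = $27,690
  $64,000 × 20% = $12,800
  $30,000 × 24% = $7,200
  $50,000 × 38% = $19,000
  → $66,690

Shadow minimum tax:
  Adjusted income: $357,000 + $34,000 + $35,500 = $426,500
  Exemption: $89,000 − 20% × ($426,500 − $229,000) = $89,000 − $39,500 = $49,500
  Base: $426,500 − $49,500 = $377,000
  $377,000 × 16% = $60,320

$60,320 ≤ $66,690, so no add-on is due.

$0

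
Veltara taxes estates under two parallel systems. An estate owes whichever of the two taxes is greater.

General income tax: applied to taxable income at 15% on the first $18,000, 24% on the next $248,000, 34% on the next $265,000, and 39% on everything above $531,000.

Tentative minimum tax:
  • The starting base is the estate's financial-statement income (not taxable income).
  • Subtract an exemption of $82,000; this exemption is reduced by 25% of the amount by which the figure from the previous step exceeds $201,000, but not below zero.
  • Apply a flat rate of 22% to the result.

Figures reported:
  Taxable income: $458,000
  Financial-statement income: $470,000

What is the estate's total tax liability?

General income tax:
  $18,000 × 15% = $2,700
  $248,000 × 24% = $59,520
  $192,000 × 34% = $65,280
  → $127,500

Tentative minimum tax:
  Base (financial-statement income): $470,000
  Exemption: $82,000 − 25% × ($470,000 − $201,000) = $82,000 − $67,250 = $14,750
  Base: $470,000 − $14,750 = $455,250
  $455,250 × 22% = $100,155

$127,500 > $100,155, so the general income tax governs.

$127,500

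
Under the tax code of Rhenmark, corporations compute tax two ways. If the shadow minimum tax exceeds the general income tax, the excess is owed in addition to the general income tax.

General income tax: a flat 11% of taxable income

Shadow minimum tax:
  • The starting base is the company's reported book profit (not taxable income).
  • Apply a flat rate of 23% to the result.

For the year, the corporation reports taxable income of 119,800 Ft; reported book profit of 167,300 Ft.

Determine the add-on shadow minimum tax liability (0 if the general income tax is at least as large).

Shadow minimum tax:
  Base (reported book profit): 167,300 Ft
  167,300 Ft × 23% = 38,479 Ft

General income tax:
  119,800 Ft × 11% = 13,178 Ft

Excess of shadow minimum tax over general income tax: 38,479 Ft − 13,178 Ft = 25,301 Ft.

25,301 Ft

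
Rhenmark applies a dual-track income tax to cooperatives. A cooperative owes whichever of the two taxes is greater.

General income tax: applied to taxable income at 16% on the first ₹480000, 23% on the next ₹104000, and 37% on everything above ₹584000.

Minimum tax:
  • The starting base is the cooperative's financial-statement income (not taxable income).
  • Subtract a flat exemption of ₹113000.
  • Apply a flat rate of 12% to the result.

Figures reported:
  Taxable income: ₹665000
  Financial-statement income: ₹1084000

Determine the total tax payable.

Minimum tax:
  Base (financial-statement income): ₹1084000
  Less exemption ₹113000 → base ₹971000
  ₹971000 × 12% = ₹116520

General income tax:
  ₹480000 × 16% = ₹76800
  ₹104000 × 23% = ₹23920
  ₹81000 × 37% = ₹29970
  → ₹130690

₹130690 > ₹116520, so the general income tax governs.

₹130690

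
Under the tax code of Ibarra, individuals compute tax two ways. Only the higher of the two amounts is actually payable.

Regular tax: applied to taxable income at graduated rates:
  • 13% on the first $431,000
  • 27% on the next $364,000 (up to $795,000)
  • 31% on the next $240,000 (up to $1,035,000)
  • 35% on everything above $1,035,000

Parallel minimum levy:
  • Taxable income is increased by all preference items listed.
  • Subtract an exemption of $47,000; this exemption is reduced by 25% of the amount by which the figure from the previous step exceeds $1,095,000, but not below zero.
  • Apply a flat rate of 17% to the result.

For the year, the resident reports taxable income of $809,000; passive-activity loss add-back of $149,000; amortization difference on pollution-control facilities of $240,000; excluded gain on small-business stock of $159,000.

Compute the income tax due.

Parallel minimum levy:
  Adjusted income: $809,000 + $149,000 + $240,000 + $159,000 = $1,357,000
  Exemption: 25% × ($1,357,000 − $1,095,000) = $65,500 ≥ $47,000, so the exemption is fully phased out
  Base: $1,357,000 − $0 = $1,357,000
  $1,357,000 × 17% = $230,690

Regular tax:
  $431,000 × 13% = $56,030
  $364,000 × 27% = $98,280
  $14,000 × 31% = $4,340
  → $158,650

$230,690 > $158,650, so the parallel minimum levy is the binding amount.

$230,690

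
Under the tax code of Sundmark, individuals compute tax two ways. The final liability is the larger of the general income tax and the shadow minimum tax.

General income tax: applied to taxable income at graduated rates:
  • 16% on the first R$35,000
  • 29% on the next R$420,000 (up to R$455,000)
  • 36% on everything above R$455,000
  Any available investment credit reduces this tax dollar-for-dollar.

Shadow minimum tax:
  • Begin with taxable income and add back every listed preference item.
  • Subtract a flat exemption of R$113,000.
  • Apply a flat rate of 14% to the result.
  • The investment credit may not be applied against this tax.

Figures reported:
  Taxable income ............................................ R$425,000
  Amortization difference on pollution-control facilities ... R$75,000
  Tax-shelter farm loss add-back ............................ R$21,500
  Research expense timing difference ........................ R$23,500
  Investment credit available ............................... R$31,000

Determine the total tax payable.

Shadow minimum tax:
  Adjusted income: R$425,000 + R$75,000 + R$21,500 + R$23,500 = R$545,000
  Less exemption R$113,000 → base R$432,000
  R$432,000 × 14% = R$60,480

General income tax:
  R$35,000 × 16% = R$5,600
  R$390,000 × 29% = R$113,100
  → R$118,700
  Less investment credit R$31,000 → R$87,700

R$87,700 > R$60,480, so the general income tax governs.

R$87,700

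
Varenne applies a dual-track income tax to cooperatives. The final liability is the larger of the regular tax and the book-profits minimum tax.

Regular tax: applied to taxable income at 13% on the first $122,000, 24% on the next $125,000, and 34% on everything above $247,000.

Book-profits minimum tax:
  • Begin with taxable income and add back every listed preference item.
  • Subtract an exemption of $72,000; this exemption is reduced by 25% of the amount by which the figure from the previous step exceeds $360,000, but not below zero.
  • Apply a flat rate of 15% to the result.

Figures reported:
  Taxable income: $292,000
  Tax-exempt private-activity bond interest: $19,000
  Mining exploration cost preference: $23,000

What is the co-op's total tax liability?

$61,160

Book-profits minimum tax:
  Adjusted income: $292,000 + $19,000 + $23,000 = $334,000
  Exemption: $334,000 ≤ $360,000, so full $72,000 applies
  Base: $334,000 − $72,000 = $262,000
  $262,000 × 15% = $39,300

Regular tax:
  $122,000 × 13% = $15,860
  $125,000 × 24% = $30,000
  $45,000 × 34% = $15,300
  → $61,160

$61,160 > $39,300, so the regular tax governs.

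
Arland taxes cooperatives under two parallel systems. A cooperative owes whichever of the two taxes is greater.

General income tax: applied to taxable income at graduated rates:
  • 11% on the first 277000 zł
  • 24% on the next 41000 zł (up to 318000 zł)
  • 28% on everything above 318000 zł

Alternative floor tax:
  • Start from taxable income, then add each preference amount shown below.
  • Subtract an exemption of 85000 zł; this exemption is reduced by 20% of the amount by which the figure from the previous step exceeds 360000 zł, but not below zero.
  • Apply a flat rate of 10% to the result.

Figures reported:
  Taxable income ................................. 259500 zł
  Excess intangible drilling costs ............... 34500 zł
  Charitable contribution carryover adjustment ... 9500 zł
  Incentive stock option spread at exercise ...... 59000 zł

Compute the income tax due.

Alternative floor tax:
  Adjusted income: 259500 zł + 34500 zł + 9500 zł + 59000 zł = 362500 zł
  Exemption: 85000 zł − 20% × (362500 zł − 360000 zł) = 85000 zł − 500 zł = 84500 zł
  Base: 362500 zł − 84500 zł = 278000 zł
  278000 zł × 10% = 27800 zł

General income tax:
  259500 zł × 11% = 28545 zł

28545 zł > 27800 zł, so the general income tax governs.

28545 zł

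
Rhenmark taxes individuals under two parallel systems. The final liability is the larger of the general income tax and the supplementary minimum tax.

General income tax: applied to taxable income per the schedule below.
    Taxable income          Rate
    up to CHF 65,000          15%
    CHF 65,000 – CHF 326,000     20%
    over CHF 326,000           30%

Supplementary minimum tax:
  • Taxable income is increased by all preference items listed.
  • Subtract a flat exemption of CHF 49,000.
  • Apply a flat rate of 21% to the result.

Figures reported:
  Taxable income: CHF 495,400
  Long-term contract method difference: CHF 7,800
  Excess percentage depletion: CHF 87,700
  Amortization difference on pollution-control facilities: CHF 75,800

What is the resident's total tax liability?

Supplementary minimum tax:
  Adjusted income: CHF 495,400 + CHF 7,800 + CHF 87,700 + CHF 75,800 = CHF 666,700
  Less exemption CHF 49,000 → base CHF 617,700
  CHF 617,700 × 21% = CHF 129,717

General income tax:
  CHF 65,000 × 15% = CHF 9,750
  CHF 261,000 × 20% = CHF 52,200
  CHF 169,400 × 30% = CHF 50,820
  → CHF 112,770

CHF 129,717 > CHF 112,770, so the supplementary minimum tax is the binding amount.

CHF 129,717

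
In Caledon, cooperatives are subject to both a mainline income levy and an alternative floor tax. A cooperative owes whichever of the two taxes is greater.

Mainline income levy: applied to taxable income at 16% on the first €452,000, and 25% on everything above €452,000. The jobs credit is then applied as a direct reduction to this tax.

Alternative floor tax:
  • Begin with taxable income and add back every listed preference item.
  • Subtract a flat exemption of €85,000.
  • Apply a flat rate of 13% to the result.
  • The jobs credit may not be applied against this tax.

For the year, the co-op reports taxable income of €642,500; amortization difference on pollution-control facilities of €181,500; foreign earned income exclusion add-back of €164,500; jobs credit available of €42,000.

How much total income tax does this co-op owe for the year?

Alternative floor tax:
  Adjusted income: €642,500 + €181,500 + €164,500 = €988,500
  Less exemption €85,000 → base €903,500
  €903,500 × 13% = €117,455

Mainline income levy:
  €452,000 × 16% = €72,320
  €190,500 × 25% = €47,625
  → €119,945
  Less jobs credit €42,000 → €77,945

€117,455 > €77,945, so the alternative floor tax is the binding amount.

€117,455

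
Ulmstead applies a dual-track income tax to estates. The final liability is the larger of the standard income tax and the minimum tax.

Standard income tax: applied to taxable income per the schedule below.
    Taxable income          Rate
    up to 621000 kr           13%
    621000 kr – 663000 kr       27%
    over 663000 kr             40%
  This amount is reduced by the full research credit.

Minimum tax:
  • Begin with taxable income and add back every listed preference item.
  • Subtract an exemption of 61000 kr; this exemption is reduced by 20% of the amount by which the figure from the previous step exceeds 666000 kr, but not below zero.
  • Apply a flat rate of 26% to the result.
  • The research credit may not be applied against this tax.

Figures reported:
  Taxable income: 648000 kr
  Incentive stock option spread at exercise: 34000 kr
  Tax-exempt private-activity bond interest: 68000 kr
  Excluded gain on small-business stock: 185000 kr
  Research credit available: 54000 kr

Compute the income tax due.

Minimum tax:
  Adjusted income: 648000 kr + 34000 kr + 68000 kr + 185000 kr = 935000 kr
  Exemption: 61000 kr − 20% × (935000 kr − 666000 kr) = 61000 kr − 53800 kr = 7200 kr
  Base: 935000 kr − 7200 kr = 927800 kr
  927800 kr × 26% = 241228 kr

Standard income tax:
  621000 kr × 13% = 80730 kr
  27000 kr × 27% = 7290 kr
  → 88020 kr
  Less research credit 54000 kr → 34020 kr

241228 kr > 34020 kr, so the minimum tax is the binding amount.

241228 kr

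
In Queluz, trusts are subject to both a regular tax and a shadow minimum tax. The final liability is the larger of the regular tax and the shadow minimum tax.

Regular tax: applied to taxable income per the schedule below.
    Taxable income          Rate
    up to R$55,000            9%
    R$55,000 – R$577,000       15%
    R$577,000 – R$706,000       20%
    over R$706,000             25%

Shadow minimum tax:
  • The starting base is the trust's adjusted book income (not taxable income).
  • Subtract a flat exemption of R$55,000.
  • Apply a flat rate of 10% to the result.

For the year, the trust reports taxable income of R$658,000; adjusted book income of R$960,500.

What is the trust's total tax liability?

R$99,450

Shadow minimum tax:
  Base (adjusted book income): R$960,500
  Less exemption R$55,000 → base R$905,500
  R$905,500 × 10% = R$90,550

Regular tax:
  R$55,000 × 9% = R$4,950
  R$522,000 × 15% = R$78,300
  R$81,000 × 20% = R$16,200
  → R$99,450

R$99,450 > R$90,550, so the regular tax governs.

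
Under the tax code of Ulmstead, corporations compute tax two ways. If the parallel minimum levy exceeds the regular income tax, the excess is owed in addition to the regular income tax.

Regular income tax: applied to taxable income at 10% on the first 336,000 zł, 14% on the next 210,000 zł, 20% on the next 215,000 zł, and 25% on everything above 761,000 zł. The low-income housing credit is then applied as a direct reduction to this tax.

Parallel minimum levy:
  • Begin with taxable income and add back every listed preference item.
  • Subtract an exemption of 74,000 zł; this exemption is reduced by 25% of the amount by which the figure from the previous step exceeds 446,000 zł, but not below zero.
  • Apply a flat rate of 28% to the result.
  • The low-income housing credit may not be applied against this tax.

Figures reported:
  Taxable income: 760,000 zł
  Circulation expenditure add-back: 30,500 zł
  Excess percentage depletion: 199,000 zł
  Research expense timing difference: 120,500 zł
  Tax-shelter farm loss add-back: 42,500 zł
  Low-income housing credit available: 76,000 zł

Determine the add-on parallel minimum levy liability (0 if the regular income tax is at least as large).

Regular income tax:
  336,000 zł × 10% = 33,600 zł
  210,000 zł × 14% = 29,400 zł
  214,000 zł × 20% = 42,800 zł
  → 105,800 zł
  Less low-income housing credit 76,000 zł → 29,800 zł

Parallel minimum levy:
  Adjusted income: 760,000 zł + 30,500 zł + 199,000 zł + 120,500 zł + 42,500 zł = 1,152,500 zł
  Exemption: 25% × (1,152,500 zł − 446,000 zł) = 176,625 zł ≥ 74,000 zł, so the exemption is fully phased out
  Base: 1,152,500 zł − 0 zł = 1,152,500 zł
  1,152,500 zł × 28% = 322,700 zł

Excess of parallel minimum levy over regular income tax: 322,700 zł − 29,800 zł = 292,900 zł.

292,900 zł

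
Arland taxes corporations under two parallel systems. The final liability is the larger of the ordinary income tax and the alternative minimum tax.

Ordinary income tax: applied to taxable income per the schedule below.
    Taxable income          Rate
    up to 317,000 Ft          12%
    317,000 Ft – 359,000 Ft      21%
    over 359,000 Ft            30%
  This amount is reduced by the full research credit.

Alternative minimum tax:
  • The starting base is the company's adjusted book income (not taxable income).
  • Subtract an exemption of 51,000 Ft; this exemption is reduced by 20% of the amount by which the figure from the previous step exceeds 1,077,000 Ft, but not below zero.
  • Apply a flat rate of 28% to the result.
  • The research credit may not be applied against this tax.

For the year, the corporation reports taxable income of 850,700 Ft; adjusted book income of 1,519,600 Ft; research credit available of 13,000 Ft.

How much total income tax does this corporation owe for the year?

425,488 Ft

Alternative minimum tax:
  Base (adjusted book income): 1,519,600 Ft
  Exemption: 20% × (1,519,600 Ft − 1,077,000 Ft) = 88,520 Ft ≥ 51,000 Ft, so the exemption is fully phased out
  Base: 1,519,600 Ft − 0 Ft = 1,519,600 Ft
  1,519,600 Ft × 28% = 425,488 Ft

Ordinary income tax:
  317,000 Ft × 12% = 38,040 Ft
  42,000 Ft × 21% = 8,820 Ft
  491,700 Ft × 30% = 147,510 Ft
  → 194,370 Ft
  Less research credit 13,000 Ft → 181,370 Ft

425,488 Ft > 181,370 Ft, so the alternative minimum tax is the binding amount.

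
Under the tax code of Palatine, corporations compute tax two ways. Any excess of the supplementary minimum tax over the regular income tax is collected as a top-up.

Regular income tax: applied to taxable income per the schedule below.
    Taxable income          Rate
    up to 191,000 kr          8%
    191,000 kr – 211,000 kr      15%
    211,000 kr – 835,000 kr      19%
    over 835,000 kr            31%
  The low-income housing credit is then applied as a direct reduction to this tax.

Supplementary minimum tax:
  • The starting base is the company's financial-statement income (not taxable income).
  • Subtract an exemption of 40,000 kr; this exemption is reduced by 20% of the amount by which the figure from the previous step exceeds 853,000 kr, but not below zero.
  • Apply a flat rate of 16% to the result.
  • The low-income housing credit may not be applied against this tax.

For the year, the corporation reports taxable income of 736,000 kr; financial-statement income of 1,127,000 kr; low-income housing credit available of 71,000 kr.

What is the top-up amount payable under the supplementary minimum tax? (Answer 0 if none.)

Supplementary minimum tax:
  Base (financial-statement income): 1,127,000 kr
  Exemption: 20% × (1,127,000 kr − 853,000 kr) = 54,800 kr ≥ 40,000 kr, so the exemption is fully phased out
  Base: 1,127,000 kr − 0 kr = 1,127,000 kr
  1,127,000 kr × 16% = 180,320 kr

Regular income tax:
  191,000 kr × 8% = 15,280 kr
  20,000 kr × 15% = 3,000 kr
  525,000 kr × 19% = 99,750 kr
  → 118,030 kr
  Less low-income housing credit 71,000 kr → 47,030 kr

Excess of supplementary minimum tax over regular income tax: 180,320 kr − 47,030 kr = 133,290 kr.

133,290 kr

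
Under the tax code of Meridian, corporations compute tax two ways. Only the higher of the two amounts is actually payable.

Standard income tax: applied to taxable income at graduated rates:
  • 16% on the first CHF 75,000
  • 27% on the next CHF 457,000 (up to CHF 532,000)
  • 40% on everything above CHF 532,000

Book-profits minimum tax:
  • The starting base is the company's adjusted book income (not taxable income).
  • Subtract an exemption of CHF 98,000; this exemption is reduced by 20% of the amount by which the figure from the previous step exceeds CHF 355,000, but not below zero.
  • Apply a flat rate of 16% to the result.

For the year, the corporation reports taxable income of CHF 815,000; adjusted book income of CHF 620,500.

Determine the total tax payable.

Book-profits minimum tax:
  Base (adjusted book income): CHF 620,500
  Exemption: CHF 98,000 − 20% × (CHF 620,500 − CHF 355,000) = CHF 98,000 − CHF 53,100 = CHF 44,900
  Base: CHF 620,500 − CHF 44,900 = CHF 575,600
  CHF 575,600 × 16% = CHF 92,096

Standard income tax:
  CHF 75,000 × 16% = CHF 12,000
  CHF 457,000 × 27% = CHF 123,390
  CHF 283,000 × 40% = CHF 113,200
  → CHF 248,590

CHF 248,590 > CHF 92,096, so the standard income tax governs.

CHF 248,590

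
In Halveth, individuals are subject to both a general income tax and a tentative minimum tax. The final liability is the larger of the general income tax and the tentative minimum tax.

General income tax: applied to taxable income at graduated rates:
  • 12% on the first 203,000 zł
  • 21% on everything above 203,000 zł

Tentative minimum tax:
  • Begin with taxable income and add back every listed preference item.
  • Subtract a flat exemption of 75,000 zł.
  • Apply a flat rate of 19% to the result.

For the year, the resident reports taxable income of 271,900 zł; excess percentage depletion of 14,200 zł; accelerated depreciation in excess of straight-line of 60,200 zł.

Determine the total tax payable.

General income tax:
  203,000 zł × 12% = 24,360 zł
  68,900 zł × 21% = 14,469 zł
  → 38,829 zł

Tentative minimum tax:
  Adjusted income: 271,900 zł + 14,200 zł + 60,200 zł = 346,300 zł
  Less exemption 75,000 zł → base 271,300 zł
  271,300 zł × 19% = 51,547 zł

51,547 zł > 38,829 zł, so the tentative minimum tax is the binding amount.

51,547 zł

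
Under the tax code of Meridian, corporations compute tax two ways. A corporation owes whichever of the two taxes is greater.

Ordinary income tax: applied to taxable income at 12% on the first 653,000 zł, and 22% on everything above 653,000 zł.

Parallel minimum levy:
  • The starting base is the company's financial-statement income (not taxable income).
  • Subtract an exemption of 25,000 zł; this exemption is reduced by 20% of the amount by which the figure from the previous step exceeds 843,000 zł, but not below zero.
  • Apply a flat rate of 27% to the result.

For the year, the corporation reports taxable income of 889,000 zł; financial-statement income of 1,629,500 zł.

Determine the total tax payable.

Parallel minimum levy:
  Base (financial-statement income): 1,629,500 zł
  Exemption: 20% × (1,629,500 zł − 843,000 zł) = 157,300 zł ≥ 25,000 zł, so the exemption is fully phased out
  Base: 1,629,500 zł − 0 zł = 1,629,500 zł
  1,629,500 zł × 27% = 439,965 zł

Ordinary income tax:
  653,000 zł × 12% = 78,360 zł
  236,000 zł × 22% = 51,920 zł
  → 130,280 zł

439,965 zł > 130,280 zł, so the parallel minimum levy is the binding amount.

439,965 zł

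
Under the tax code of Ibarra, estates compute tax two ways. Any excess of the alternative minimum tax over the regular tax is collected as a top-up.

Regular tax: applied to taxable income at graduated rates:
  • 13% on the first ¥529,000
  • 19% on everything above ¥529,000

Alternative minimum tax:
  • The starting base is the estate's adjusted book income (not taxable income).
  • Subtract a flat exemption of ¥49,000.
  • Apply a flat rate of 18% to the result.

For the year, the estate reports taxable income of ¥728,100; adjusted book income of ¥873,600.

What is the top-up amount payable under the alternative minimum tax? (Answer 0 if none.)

¥41,829

Alternative minimum tax:
  Base (adjusted book income): ¥873,600
  Less exemption ¥49,000 → base ¥824,600
  ¥824,600 × 18% = ¥148,428

Regular tax:
  ¥529,000 × 13% = ¥68,770
  ¥199,100 × 19% = ¥37,829
  → ¥106,599

Excess of alternative minimum tax over regular tax: ¥148,428 − ¥106,599 = ¥41,829.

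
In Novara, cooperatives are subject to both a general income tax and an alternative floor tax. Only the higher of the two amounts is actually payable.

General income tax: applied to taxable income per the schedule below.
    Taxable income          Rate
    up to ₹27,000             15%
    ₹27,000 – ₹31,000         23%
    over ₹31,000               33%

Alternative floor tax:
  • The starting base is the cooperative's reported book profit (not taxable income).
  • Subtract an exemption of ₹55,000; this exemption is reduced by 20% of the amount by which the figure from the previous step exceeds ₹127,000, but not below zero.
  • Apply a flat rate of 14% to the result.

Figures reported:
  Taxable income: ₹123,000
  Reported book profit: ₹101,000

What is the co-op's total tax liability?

₹35,330

Alternative floor tax:
  Base (reported book profit): ₹101,000
  Exemption: ₹101,000 ≤ ₹127,000, so full ₹55,000 applies
  Base: ₹101,000 − ₹55,000 = ₹46,000
  ₹46,000 × 14% = ₹6,440

General income tax:
  ₹27,000 × 15% = ₹4,050
  ₹4,000 × 23% = ₹920
  ₹92,000 × 33% = ₹30,360
  → ₹35,330

₹35,330 > ₹6,440, so the general income tax governs.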